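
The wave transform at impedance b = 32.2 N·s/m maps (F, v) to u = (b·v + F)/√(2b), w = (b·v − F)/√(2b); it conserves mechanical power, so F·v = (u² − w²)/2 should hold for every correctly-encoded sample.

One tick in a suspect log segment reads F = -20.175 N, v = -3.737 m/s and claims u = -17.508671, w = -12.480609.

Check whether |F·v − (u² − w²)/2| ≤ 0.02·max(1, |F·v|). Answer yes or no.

F·v = (-20.175)×(-3.737) = 75.393975 W.
(u² − w²)/2 = (306.553560 − 155.765601)/2 = 75.393980 W.
|Δ| = 0.000005;  2% of max(1, |F·v|) = 1.507880.

yes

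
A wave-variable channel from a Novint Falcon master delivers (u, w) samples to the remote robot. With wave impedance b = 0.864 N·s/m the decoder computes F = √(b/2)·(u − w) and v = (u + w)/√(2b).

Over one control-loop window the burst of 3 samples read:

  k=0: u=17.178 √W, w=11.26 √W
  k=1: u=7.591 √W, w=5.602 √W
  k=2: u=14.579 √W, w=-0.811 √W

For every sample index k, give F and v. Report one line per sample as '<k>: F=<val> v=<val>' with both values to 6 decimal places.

0: F=3.889707 v=21.633520
1: F=1.307304 v=10.036255
2: F=10.115340 v=10.473672

k=0: u−w=5.918000, u+w=28.438000; √(b/2)=0.657267, √(2b)=1.314534; F=0.657267×5.918=3.889707, v=28.438000/1.314534=21.633520
k=1: u−w=1.989000, u+w=13.193000; √(b/2)=0.657267, √(2b)=1.314534; F=0.657267×1.989=1.307304, v=13.193000/1.314534=10.036255
k=2: u−w=15.390000, u+w=13.768000; √(b/2)=0.657267, √(2b)=1.314534; F=0.657267×15.39=10.115340, v=13.768000/1.314534=10.473672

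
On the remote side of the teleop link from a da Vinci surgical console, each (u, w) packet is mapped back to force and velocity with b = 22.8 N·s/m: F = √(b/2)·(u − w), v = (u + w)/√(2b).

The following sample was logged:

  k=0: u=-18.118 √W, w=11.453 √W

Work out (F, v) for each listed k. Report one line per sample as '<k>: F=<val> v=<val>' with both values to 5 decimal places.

k=0: u−w=-29.57100, u+w=-6.66500; √(b/2)=3.37639, √(2b)=6.75278; F=3.37639×(-29.571)=-99.84319, v=-6.66500/6.75278=-0.98700

0: F=-99.84319 v=-0.98700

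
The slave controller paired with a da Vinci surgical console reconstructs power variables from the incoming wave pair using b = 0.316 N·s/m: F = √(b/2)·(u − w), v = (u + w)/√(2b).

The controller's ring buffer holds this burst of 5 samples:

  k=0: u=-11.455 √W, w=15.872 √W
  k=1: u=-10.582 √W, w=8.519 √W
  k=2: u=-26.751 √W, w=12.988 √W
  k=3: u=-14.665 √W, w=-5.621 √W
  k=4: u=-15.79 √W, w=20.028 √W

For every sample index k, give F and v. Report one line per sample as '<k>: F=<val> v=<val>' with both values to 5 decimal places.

0: F=-10.86227 v=5.55608
1: F=-7.59250 v=-2.59502
2: F=-15.79594 v=-17.31229
3: F=-3.59492 v=-25.51749
4: F=-14.23737 v=5.33092

k=0: u−w=-27.32700, u+w=4.41700; √(b/2)=0.39749, √(2b)=0.79498; F=0.39749×(-27.327)=-10.86227, v=4.41700/0.79498=5.55608
k=1: u−w=-19.10100, u+w=-2.06300; √(b/2)=0.39749, √(2b)=0.79498; F=0.39749×(-19.101)=-7.59250, v=-2.06300/0.79498=-2.59502
k=2: u−w=-39.73900, u+w=-13.76300; √(b/2)=0.39749, √(2b)=0.79498; F=0.39749×(-39.739)=-15.79594, v=-13.76300/0.79498=-17.31229
k=3: u−w=-9.04400, u+w=-20.28600; √(b/2)=0.39749, √(2b)=0.79498; F=0.39749×(-9.044)=-3.59492, v=-20.28600/0.79498=-25.51749
k=4: u−w=-35.81800, u+w=4.23800; √(b/2)=0.39749, √(2b)=0.79498; F=0.39749×(-35.818)=-14.23737, v=4.23800/0.79498=5.33092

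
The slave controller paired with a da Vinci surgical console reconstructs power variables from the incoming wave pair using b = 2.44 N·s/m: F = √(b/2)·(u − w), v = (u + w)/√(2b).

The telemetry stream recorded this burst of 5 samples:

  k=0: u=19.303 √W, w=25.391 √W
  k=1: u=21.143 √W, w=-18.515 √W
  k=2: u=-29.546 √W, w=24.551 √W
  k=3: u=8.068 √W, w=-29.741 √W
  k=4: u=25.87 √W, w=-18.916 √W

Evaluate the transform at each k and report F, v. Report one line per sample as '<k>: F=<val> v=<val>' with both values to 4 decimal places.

k=0: u−w=-6.0880, u+w=44.6940; √(b/2)=1.1045, √(2b)=2.2091; F=1.1045×(-6.088)=-6.7244, v=44.6940/2.2091=20.2320
k=1: u−w=39.6580, u+w=2.6280; √(b/2)=1.1045, √(2b)=2.2091; F=1.1045×39.658=43.8037, v=2.6280/2.2091=1.1896
k=2: u−w=-54.0970, u+w=-4.9950; √(b/2)=1.1045, √(2b)=2.2091; F=1.1045×(-54.097)=-59.7521, v=-4.9950/2.2091=-2.2611
k=3: u−w=37.8090, u+w=-21.6730; √(b/2)=1.1045, √(2b)=2.2091; F=1.1045×37.809=41.7614, v=-21.6730/2.2091=-9.8109
k=4: u−w=44.7860, u+w=6.9540; √(b/2)=1.1045, √(2b)=2.2091; F=1.1045×44.786=49.4678, v=6.9540/2.2091=3.1479

0: F=-6.7244 v=20.2320
1: F=43.8037 v=1.1896
2: F=-59.7521 v=-2.2611
3: F=41.7614 v=-9.8109
4: F=49.4678 v=3.1479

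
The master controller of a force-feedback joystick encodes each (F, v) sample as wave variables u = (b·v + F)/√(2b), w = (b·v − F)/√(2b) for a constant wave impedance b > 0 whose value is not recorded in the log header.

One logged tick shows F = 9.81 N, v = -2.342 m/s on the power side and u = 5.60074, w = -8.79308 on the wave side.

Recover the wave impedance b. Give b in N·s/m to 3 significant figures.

u + w = -3.19234;  u + w = √(2b)·v, so √(2b) = -3.19234/(-2.342) = 1.36308.
b = (√(2b))²/2 = 1.85799/2 = 0.92900.
(Check via u − w = 2F/√(2b): u − w = 14.39382, 2F/√(2b) = 14.39384.)

b = 0.929 N·s/m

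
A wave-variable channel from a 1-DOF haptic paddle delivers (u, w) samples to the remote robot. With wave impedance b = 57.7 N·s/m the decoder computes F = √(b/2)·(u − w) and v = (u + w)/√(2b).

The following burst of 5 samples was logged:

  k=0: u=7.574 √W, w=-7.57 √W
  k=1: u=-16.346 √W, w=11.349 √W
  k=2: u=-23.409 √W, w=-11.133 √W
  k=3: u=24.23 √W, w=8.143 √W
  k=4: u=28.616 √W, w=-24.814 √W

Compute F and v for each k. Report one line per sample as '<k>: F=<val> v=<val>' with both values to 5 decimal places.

k=0: u−w=15.14400, u+w=0.00400; √(b/2)=5.37122, √(2b)=10.74244; F=5.37122×15.144=81.34175, v=0.00400/10.74244=0.00037
k=1: u−w=-27.69500, u+w=-4.99700; √(b/2)=5.37122, √(2b)=10.74244; F=5.37122×(-27.695)=-148.75593, v=-4.99700/10.74244=-0.46516
k=2: u−w=-12.27600, u+w=-34.54200; √(b/2)=5.37122, √(2b)=10.74244; F=5.37122×(-12.276)=-65.93709, v=-34.54200/10.74244=-3.21547
k=3: u−w=16.08700, u+w=32.37300; √(b/2)=5.37122, √(2b)=10.74244; F=5.37122×16.087=86.40681, v=32.37300/10.74244=3.01356
k=4: u−w=53.43000, u+w=3.80200; √(b/2)=5.37122, √(2b)=10.74244; F=5.37122×53.43=286.98426, v=3.80200/10.74244=0.35392

0: F=81.34175 v=0.00037
1: F=-148.75593 v=-0.46516
2: F=-65.93709 v=-3.21547
3: F=86.40681 v=3.01356
4: F=286.98426 v=0.35392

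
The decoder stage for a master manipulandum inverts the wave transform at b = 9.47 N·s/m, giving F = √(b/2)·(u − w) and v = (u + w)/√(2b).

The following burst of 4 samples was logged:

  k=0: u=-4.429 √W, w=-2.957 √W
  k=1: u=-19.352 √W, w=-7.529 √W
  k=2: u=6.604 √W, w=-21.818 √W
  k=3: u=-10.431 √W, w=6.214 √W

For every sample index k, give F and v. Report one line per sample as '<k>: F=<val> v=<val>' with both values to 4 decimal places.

0: F=-3.2031 v=-1.6971
1: F=-25.7269 v=-6.1767
2: F=61.8464 v=-3.4959
3: F=-36.2196 v=-0.9690

k=0: u−w=-1.4720, u+w=-7.3860; √(b/2)=2.1760, √(2b)=4.3520; F=2.1760×(-1.472)=-3.2031, v=-7.3860/4.3520=-1.6971
k=1: u−w=-11.8230, u+w=-26.8810; √(b/2)=2.1760, √(2b)=4.3520; F=2.1760×(-11.823)=-25.7269, v=-26.8810/4.3520=-6.1767
k=2: u−w=28.4220, u+w=-15.2140; √(b/2)=2.1760, √(2b)=4.3520; F=2.1760×28.422=61.8464, v=-15.2140/4.3520=-3.4959
k=3: u−w=-16.6450, u+w=-4.2170; √(b/2)=2.1760, √(2b)=4.3520; F=2.1760×(-16.645)=-36.2196, v=-4.2170/4.3520=-0.9690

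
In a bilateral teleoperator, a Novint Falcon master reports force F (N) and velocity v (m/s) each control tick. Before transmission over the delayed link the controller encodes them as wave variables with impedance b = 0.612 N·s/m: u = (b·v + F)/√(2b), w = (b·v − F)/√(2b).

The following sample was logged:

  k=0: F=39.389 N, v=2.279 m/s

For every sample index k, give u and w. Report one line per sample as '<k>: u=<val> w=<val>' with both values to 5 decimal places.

k=0: b·v=0.612×2.279=1.39475; √(2b)=1.10635; u=(1.39475+39.389)/1.10635=36.86349, w=(1.39475−39.389)/1.10635=-34.34213

0: u=36.86349 w=-34.34213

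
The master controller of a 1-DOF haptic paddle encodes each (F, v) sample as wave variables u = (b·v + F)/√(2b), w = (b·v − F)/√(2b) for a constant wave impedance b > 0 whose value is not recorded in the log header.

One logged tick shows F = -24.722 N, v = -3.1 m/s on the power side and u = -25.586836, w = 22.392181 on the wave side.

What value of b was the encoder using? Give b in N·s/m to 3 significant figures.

u + w = -3.194655;  u + w = √(2b)·v, so √(2b) = -3.194655/(-3.1) = 1.030534.
b = (√(2b))²/2 = 1.062000/2 = 0.531000.
(Check via u − w = 2F/√(2b): u − w = -47.979017, 2F/√(2b) = -47.979015.)

b = 0.531 N·s/m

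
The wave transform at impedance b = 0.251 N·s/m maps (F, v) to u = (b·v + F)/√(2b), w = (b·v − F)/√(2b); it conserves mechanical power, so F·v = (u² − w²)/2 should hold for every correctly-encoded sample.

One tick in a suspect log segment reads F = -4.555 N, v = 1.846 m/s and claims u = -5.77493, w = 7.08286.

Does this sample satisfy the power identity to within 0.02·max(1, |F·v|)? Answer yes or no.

yes

F·v = (-4.555)×1.846 = -8.4085 W.
(u² − w²)/2 = (33.3498 − 50.1669)/2 = -8.4085 W.
|Δ| = 0.0000;  2% of max(1, |F·v|) = 0.1682.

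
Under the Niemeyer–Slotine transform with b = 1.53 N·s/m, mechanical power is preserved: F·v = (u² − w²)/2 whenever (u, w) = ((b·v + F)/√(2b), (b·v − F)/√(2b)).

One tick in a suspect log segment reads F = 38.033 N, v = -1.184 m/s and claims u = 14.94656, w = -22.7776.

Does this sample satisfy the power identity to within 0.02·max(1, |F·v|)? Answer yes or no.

no

F·v = 38.033×(-1.184) = -45.03107 W.
(u² − w²)/2 = (223.39966 − 518.81906)/2 = -147.70970 W.
|Δ| = 102.67863;  2% of max(1, |F·v|) = 0.90062.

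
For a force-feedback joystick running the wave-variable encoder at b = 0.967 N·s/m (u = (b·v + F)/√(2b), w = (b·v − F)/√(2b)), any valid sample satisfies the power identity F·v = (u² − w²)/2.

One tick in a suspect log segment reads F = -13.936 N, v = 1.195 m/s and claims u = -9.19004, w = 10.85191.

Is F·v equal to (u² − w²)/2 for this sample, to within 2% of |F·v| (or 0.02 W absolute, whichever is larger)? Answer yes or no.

F·v = (-13.936)×1.195 = -16.65352 W.
(u² − w²)/2 = (84.45684 − 117.76395)/2 = -16.65356 W.
|Δ| = 0.00004;  2% of max(1, |F·v|) = 0.33307.

yes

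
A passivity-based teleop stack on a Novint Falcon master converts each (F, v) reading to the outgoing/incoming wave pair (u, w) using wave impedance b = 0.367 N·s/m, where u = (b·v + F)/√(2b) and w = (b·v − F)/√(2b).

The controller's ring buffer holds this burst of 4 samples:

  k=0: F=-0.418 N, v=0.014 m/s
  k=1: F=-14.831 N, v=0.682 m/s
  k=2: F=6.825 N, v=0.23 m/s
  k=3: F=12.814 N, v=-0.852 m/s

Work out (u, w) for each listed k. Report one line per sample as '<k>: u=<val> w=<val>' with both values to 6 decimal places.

0: u=-0.481900 w=0.493894
1: u=-17.018862 w=17.603158
2: u=8.064788 w=-7.867738
3: u=14.591761 w=-15.321702

k=0: b·v=0.367×0.014=0.005138; √(2b)=0.856738; u=(0.005138+(-0.418))/0.856738=-0.481900, w=(0.005138−(-0.418))/0.856738=0.493894
k=1: b·v=0.367×0.682=0.250294; √(2b)=0.856738; u=(0.250294+(-14.831))/0.856738=-17.018862, w=(0.250294−(-14.831))/0.856738=17.603158
k=2: b·v=0.367×0.23=0.084410; √(2b)=0.856738; u=(0.084410+6.825)/0.856738=8.064788, w=(0.084410−6.825)/0.856738=-7.867738
k=3: b·v=0.367×(-0.852)=-0.312684; √(2b)=0.856738; u=(-0.312684+12.814)/0.856738=14.591761, w=(-0.312684−12.814)/0.856738=-15.321702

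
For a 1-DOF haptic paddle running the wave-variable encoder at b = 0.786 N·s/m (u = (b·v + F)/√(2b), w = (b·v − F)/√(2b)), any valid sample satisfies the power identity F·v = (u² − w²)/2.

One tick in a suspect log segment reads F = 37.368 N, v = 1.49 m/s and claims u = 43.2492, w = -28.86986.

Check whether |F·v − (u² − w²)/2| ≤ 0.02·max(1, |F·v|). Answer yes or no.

no

F·v = 37.368×1.49 = 55.6783 W.
(u² − w²)/2 = (1870.4933 − 833.4688)/2 = 518.5122 W.
|Δ| = 462.8339;  2% of max(1, |F·v|) = 1.1136.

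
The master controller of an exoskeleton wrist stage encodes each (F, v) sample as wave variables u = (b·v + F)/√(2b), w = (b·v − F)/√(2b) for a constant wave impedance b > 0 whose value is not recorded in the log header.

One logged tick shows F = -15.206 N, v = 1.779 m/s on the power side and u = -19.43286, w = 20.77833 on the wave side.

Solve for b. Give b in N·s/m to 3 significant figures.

u + w = 1.34547;  u + w = √(2b)·v, so √(2b) = 1.34547/1.779 = 0.75631.
b = (√(2b))²/2 = 0.57200/2 = 0.28600.
(Check via u − w = 2F/√(2b): u − w = -40.21119, 2F/√(2b) = -40.21119.)

b = 0.286 N·s/m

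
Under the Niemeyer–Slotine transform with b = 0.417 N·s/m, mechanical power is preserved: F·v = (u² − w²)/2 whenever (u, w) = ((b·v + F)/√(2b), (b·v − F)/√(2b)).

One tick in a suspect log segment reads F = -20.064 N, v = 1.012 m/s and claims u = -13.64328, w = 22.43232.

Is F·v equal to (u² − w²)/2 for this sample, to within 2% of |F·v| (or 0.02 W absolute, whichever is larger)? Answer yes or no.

F·v = (-20.064)×1.012 = -20.30477 W.
(u² − w²)/2 = (186.13909 − 503.20898)/2 = -158.53495 W.
|Δ| = 138.23018;  2% of max(1, |F·v|) = 0.40610.

no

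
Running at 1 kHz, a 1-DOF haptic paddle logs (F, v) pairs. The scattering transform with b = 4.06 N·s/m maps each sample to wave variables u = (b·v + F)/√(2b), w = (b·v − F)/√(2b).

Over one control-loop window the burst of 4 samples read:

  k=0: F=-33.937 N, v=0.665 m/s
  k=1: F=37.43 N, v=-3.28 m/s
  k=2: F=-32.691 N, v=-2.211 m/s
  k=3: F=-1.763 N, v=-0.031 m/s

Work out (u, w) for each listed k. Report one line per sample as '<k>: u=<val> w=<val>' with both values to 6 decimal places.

0: u=-10.962073 w=12.857031
1: u=8.462074 w=-17.808636
2: u=-14.622482 w=8.322102
3: u=-0.662860 w=0.574524

k=0: b·v=4.06×0.665=2.699900; √(2b)=2.849561; u=(2.699900+(-33.937))/2.849561=-10.962073, w=(2.699900−(-33.937))/2.849561=12.857031
k=1: b·v=4.06×(-3.28)=-13.316800; √(2b)=2.849561; u=(-13.316800+37.43)/2.849561=8.462074, w=(-13.316800−37.43)/2.849561=-17.808636
k=2: b·v=4.06×(-2.211)=-8.976660; √(2b)=2.849561; u=(-8.976660+(-32.691))/2.849561=-14.622482, w=(-8.976660−(-32.691))/2.849561=8.322102
k=3: b·v=4.06×(-0.031)=-0.125860; √(2b)=2.849561; u=(-0.125860+(-1.763))/2.849561=-0.662860, w=(-0.125860−(-1.763))/2.849561=0.574524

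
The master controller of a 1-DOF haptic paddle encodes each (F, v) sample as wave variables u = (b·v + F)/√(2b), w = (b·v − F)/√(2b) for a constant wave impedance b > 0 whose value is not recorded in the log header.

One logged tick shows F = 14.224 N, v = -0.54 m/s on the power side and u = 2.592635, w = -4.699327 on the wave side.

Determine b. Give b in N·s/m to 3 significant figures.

b = 7.61 N·s/m

u + w = -2.106692;  u + w = √(2b)·v, so √(2b) = -2.106692/(-0.54) = 3.901281.
b = (√(2b))²/2 = 15.219997/2 = 7.609999.
(Check via u − w = 2F/√(2b): u − w = 7.291962, 2F/√(2b) = 7.291963.)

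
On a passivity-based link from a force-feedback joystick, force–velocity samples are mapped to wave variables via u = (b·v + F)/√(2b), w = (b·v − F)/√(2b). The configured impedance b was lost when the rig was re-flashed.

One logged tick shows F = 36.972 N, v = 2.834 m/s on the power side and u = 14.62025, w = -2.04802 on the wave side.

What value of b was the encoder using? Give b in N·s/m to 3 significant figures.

u + w = 12.57223;  u + w = √(2b)·v, so √(2b) = 12.57223/2.834 = 4.43621.
b = (√(2b))²/2 = 19.67999/2 = 9.84000.
(Check via u − w = 2F/√(2b): u − w = 16.66827, 2F/√(2b) = 16.66827.)

b = 9.84 N·s/m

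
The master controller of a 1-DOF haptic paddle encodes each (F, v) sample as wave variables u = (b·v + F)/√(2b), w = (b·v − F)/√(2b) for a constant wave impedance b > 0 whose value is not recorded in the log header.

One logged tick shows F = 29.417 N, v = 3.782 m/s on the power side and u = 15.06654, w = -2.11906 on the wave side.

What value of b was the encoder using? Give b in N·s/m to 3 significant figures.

b = 5.86 N·s/m

u + w = 12.94748;  u + w = √(2b)·v, so √(2b) = 12.94748/3.782 = 3.42345.
b = (√(2b))²/2 = 11.72000/2 = 5.86000.
(Check via u − w = 2F/√(2b): u − w = 17.18560, 2F/√(2b) = 17.18560.)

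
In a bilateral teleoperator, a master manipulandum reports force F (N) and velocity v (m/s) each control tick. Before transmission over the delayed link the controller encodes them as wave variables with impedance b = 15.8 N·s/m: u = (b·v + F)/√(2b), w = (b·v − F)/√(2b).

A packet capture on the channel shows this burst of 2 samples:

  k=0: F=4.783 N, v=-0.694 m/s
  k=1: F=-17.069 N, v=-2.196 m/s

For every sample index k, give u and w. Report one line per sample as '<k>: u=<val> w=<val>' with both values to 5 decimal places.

k=0: b·v=15.8×(-0.694)=-10.96520; √(2b)=5.62139; u=(-10.96520+4.783)/5.62139=-1.09976, w=(-10.96520−4.783)/5.62139=-2.80148
k=1: b·v=15.8×(-2.196)=-34.69680; √(2b)=5.62139; u=(-34.69680+(-17.069))/5.62139=-9.20872, w=(-34.69680−(-17.069))/5.62139=-3.13584

0: u=-1.09976 w=-2.80148
1: u=-9.20872 w=-3.13584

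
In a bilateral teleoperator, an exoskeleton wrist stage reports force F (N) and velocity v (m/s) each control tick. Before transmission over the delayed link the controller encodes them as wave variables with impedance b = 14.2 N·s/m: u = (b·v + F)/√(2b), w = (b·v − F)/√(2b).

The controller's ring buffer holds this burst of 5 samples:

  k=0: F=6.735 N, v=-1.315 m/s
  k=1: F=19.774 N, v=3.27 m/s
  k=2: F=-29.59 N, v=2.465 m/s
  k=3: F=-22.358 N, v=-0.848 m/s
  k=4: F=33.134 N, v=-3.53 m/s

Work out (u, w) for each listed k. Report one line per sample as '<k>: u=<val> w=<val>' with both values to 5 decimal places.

0: u=-2.24013 w=-4.76773
1: u=12.42371 w=5.00266
2: u=1.01573 w=12.12066
3: u=-6.45497 w=1.93584
4: u=-3.18849 w=-15.62346

k=0: b·v=14.2×(-1.315)=-18.67300; √(2b)=5.32917; u=(-18.67300+6.735)/5.32917=-2.24013, w=(-18.67300−6.735)/5.32917=-4.76773
k=1: b·v=14.2×3.27=46.43400; √(2b)=5.32917; u=(46.43400+19.774)/5.32917=12.42371, w=(46.43400−19.774)/5.32917=5.00266
k=2: b·v=14.2×2.465=35.00300; √(2b)=5.32917; u=(35.00300+(-29.59))/5.32917=1.01573, w=(35.00300−(-29.59))/5.32917=12.12066
k=3: b·v=14.2×(-0.848)=-12.04160; √(2b)=5.32917; u=(-12.04160+(-22.358))/5.32917=-6.45497, w=(-12.04160−(-22.358))/5.32917=1.93584
k=4: b·v=14.2×(-3.53)=-50.12600; √(2b)=5.32917; u=(-50.12600+33.134)/5.32917=-3.18849, w=(-50.12600−33.134)/5.32917=-15.62346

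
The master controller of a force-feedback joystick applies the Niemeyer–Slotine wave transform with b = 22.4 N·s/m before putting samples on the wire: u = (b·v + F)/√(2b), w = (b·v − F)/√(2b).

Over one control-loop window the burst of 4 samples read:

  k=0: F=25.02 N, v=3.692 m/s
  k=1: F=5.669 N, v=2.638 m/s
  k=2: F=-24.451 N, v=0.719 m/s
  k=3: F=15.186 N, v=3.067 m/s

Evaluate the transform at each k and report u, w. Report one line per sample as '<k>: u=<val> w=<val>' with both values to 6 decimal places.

k=0: b·v=22.4×3.692=82.700800; √(2b)=6.693280; u=(82.700800+25.02)/6.693280=16.093873, w=(82.700800−25.02)/6.693280=8.617718
k=1: b·v=22.4×2.638=59.091200; √(2b)=6.693280; u=(59.091200+5.669)/6.693280=9.675405, w=(59.091200−5.669)/6.693280=7.981468
k=2: b·v=22.4×0.719=16.105600; √(2b)=6.693280; u=(16.105600+(-24.451))/6.693280=-1.246833, w=(16.105600−(-24.451))/6.693280=6.059301
k=3: b·v=22.4×3.067=68.700800; √(2b)=6.693280; u=(68.700800+15.186)/6.693280=12.532988, w=(68.700800−15.186)/6.693280=7.995302

0: u=16.093873 w=8.617718
1: u=9.675405 w=7.981468
2: u=-1.246833 w=6.059301
3: u=12.532988 w=7.995302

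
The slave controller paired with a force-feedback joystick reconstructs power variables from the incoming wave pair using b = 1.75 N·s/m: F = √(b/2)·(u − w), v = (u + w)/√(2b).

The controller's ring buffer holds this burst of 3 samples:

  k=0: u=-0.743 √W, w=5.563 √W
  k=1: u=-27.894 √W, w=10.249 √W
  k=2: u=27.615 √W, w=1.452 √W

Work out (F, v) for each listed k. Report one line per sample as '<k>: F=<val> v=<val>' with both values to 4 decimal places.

0: F=-5.8987 v=2.5764
1: F=-35.6795 v=-9.4316
2: F=24.4732 v=15.5370

k=0: u−w=-6.3060, u+w=4.8200; √(b/2)=0.9354, √(2b)=1.8708; F=0.9354×(-6.306)=-5.8987, v=4.8200/1.8708=2.5764
k=1: u−w=-38.1430, u+w=-17.6450; √(b/2)=0.9354, √(2b)=1.8708; F=0.9354×(-38.143)=-35.6795, v=-17.6450/1.8708=-9.4316
k=2: u−w=26.1630, u+w=29.0670; √(b/2)=0.9354, √(2b)=1.8708; F=0.9354×26.163=24.4732, v=29.0670/1.8708=15.5370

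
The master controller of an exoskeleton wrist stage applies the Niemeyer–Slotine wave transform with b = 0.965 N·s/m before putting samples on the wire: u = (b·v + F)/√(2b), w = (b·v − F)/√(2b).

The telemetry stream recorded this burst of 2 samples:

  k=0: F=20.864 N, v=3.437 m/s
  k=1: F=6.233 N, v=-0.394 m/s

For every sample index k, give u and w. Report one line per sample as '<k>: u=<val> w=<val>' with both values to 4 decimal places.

k=0: b·v=0.965×3.437=3.3167; √(2b)=1.3892; u=(3.3167+20.864)/1.3892=17.4057, w=(3.3167−20.864)/1.3892=-12.6308
k=1: b·v=0.965×(-0.394)=-0.3802; √(2b)=1.3892; u=(-0.3802+6.233)/1.3892=4.2129, w=(-0.3802−6.233)/1.3892=-4.7603

0: u=17.4057 w=-12.6308
1: u=4.2129 w=-4.7603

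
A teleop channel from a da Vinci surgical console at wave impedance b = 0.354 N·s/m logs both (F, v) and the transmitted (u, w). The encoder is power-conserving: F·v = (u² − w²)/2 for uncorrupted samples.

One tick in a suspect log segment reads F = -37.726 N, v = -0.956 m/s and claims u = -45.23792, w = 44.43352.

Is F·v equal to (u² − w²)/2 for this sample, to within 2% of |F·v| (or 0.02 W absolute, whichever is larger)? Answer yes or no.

yes

F·v = (-37.726)×(-0.956) = 36.0661 W.
(u² − w²)/2 = (2046.4694 − 1974.3377)/2 = 36.0659 W.
|Δ| = 0.0002;  2% of max(1, |F·v|) = 0.7213.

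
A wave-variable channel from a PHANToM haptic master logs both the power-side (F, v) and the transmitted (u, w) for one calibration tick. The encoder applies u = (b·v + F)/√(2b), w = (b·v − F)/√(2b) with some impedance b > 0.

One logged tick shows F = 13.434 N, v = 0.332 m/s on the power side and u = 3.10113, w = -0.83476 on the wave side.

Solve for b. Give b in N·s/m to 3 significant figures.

u + w = 2.2664;  u + w = √(2b)·v, so √(2b) = 2.2664/0.332 = 6.8264.
b = (√(2b))²/2 = 46.6000/2 = 23.3000.
(Check via u − w = 2F/√(2b): u − w = 3.9359, 2F/√(2b) = 3.9359.)

b = 23.3 N·s/m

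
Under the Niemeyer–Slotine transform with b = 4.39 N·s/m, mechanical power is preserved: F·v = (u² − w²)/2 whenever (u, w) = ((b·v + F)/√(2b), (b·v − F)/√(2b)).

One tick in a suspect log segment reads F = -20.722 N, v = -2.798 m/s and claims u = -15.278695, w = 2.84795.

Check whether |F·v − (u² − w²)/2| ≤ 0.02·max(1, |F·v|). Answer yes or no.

no

F·v = (-20.722)×(-2.798) = 57.980156 W.
(u² − w²)/2 = (233.438521 − 8.110819)/2 = 112.663851 W.
|Δ| = 54.683695;  2% of max(1, |F·v|) = 1.159603.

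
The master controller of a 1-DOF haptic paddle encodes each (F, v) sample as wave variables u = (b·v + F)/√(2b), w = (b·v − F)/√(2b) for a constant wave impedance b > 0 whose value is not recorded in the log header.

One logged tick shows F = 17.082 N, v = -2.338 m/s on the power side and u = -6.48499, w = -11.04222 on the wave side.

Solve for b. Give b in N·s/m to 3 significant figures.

u + w = -17.52721;  u + w = √(2b)·v, so √(2b) = -17.52721/(-2.338) = 7.49667.
b = (√(2b))²/2 = 56.20003/2 = 28.10002.
(Check via u − w = 2F/√(2b): u − w = 4.55723, 2F/√(2b) = 4.55722.)

b = 28.1 N·s/m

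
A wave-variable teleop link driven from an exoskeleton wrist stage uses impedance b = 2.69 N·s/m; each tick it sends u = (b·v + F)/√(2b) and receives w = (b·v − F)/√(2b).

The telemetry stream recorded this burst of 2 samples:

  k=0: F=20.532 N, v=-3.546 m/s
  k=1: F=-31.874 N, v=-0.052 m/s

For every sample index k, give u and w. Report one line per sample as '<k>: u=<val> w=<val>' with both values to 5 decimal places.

0: u=4.73953 w=-12.96442
1: u=-13.80216 w=13.68155

k=0: b·v=2.69×(-3.546)=-9.53874; √(2b)=2.31948; u=(-9.53874+20.532)/2.31948=4.73953, w=(-9.53874−20.532)/2.31948=-12.96442
k=1: b·v=2.69×(-0.052)=-0.13988; √(2b)=2.31948; u=(-0.13988+(-31.874))/2.31948=-13.80216, w=(-0.13988−(-31.874))/2.31948=13.68155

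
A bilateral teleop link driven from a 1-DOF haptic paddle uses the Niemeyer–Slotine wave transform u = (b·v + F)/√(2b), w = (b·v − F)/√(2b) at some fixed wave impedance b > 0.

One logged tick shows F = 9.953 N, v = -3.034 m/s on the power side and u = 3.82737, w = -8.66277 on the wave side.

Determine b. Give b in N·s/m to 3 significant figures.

b = 1.27 N·s/m

u + w = -4.83540;  u + w = √(2b)·v, so √(2b) = -4.83540/(-3.034) = 1.59374.
b = (√(2b))²/2 = 2.54000/2 = 1.27000.
(Check via u − w = 2F/√(2b): u − w = 12.49014, 2F/√(2b) = 12.49014.)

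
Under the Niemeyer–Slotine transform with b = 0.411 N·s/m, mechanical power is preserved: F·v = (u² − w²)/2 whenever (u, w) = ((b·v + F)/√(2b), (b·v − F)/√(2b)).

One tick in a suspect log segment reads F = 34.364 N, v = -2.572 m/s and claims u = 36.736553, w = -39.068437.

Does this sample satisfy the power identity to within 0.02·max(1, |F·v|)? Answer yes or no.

yes

F·v = 34.364×(-2.572) = -88.384208 W.
(u² − w²)/2 = (1349.574326 − 1526.342770)/2 = -88.384222 W.
|Δ| = 0.000014;  2% of max(1, |F·v|) = 1.767684.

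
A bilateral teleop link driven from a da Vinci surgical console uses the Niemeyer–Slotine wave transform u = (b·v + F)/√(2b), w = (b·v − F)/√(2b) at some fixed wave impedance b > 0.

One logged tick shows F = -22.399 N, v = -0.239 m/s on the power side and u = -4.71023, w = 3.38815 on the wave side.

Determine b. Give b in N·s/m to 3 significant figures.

b = 15.3 N·s/m

u + w = -1.3221;  u + w = √(2b)·v, so √(2b) = -1.3221/(-0.239) = 5.5317.
b = (√(2b))²/2 = 30.5999/2 = 15.2999.
(Check via u − w = 2F/√(2b): u − w = -8.0984, 2F/√(2b) = -8.0984.)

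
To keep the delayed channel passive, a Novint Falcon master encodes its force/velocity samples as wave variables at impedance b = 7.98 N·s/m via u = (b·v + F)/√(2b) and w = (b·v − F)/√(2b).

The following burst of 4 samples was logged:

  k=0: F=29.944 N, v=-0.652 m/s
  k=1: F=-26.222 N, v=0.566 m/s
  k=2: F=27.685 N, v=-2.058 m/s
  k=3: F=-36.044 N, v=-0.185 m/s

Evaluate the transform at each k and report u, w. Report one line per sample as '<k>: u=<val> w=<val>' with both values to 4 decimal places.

k=0: b·v=7.98×(-0.652)=-5.2030; √(2b)=3.9950; u=(-5.2030+29.944)/3.9950=6.1930, w=(-5.2030−29.944)/3.9950=-8.7977
k=1: b·v=7.98×0.566=4.5167; √(2b)=3.9950; u=(4.5167+(-26.222))/3.9950=-5.4331, w=(4.5167−(-26.222))/3.9950=7.6943
k=2: b·v=7.98×(-2.058)=-16.4228; √(2b)=3.9950; u=(-16.4228+27.685)/3.9950=2.8191, w=(-16.4228−27.685)/3.9950=-11.0408
k=3: b·v=7.98×(-0.185)=-1.4763; √(2b)=3.9950; u=(-1.4763+(-36.044))/3.9950=-9.3918, w=(-1.4763−(-36.044))/3.9950=8.6527

0: u=6.1930 w=-8.7977
1: u=-5.4331 w=7.6943
2: u=2.8191 w=-11.0408
3: u=-9.3918 w=8.6527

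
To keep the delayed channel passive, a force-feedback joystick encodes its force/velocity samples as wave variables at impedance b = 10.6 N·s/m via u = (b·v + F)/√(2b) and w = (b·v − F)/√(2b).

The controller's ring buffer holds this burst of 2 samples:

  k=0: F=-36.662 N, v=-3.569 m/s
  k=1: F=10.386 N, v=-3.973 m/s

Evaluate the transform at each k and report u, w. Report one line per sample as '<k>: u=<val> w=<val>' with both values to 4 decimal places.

k=0: b·v=10.6×(-3.569)=-37.8314; √(2b)=4.6043; u=(-37.8314+(-36.662))/4.6043=-16.1789, w=(-37.8314−(-36.662))/4.6043=-0.2540
k=1: b·v=10.6×(-3.973)=-42.1138; √(2b)=4.6043; u=(-42.1138+10.386)/4.6043=-6.8908, w=(-42.1138−10.386)/4.6043=-11.4022

0: u=-16.1789 w=-0.2540
1: u=-6.8908 w=-11.4022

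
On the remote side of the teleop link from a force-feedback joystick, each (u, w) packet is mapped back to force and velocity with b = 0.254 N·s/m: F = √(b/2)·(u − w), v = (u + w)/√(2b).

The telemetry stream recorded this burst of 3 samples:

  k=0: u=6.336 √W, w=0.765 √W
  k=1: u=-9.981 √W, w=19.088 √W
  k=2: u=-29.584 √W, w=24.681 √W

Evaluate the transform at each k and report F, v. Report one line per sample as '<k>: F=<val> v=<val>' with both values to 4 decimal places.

k=0: u−w=5.5710, u+w=7.1010; √(b/2)=0.3564, √(2b)=0.7127; F=0.3564×5.571=1.9853, v=7.1010/0.7127=9.9629
k=1: u−w=-29.0690, u+w=9.1070; √(b/2)=0.3564, √(2b)=0.7127; F=0.3564×(-29.069)=-10.3593, v=9.1070/0.7127=12.7774
k=2: u−w=-54.2650, u+w=-4.9030; √(b/2)=0.3564, √(2b)=0.7127; F=0.3564×(-54.265)=-19.3385, v=-4.9030/0.7127=-6.8791

0: F=1.9853 v=9.9629
1: F=-10.3593 v=12.7774
2: F=-19.3385 v=-6.8791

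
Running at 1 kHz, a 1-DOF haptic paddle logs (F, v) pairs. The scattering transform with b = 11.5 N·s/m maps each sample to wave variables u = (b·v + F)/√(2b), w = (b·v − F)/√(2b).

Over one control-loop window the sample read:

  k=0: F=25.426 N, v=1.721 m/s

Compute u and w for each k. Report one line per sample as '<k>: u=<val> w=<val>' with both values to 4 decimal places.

0: u=9.4285 w=-1.1749

k=0: b·v=11.5×1.721=19.7915; √(2b)=4.7958; u=(19.7915+25.426)/4.7958=9.4285, w=(19.7915−25.426)/4.7958=-1.1749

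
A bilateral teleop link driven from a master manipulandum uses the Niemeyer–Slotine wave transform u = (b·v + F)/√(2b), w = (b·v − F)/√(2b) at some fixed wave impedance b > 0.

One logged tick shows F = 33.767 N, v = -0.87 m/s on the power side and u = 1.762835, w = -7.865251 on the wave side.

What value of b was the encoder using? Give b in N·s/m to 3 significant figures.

b = 24.6 N·s/m

u + w = -6.102416;  u + w = √(2b)·v, so √(2b) = -6.102416/(-0.87) = 7.014271.
b = (√(2b))²/2 = 49.200001/2 = 24.600001.
(Check via u − w = 2F/√(2b): u − w = 9.628086, 2F/√(2b) = 9.628085.)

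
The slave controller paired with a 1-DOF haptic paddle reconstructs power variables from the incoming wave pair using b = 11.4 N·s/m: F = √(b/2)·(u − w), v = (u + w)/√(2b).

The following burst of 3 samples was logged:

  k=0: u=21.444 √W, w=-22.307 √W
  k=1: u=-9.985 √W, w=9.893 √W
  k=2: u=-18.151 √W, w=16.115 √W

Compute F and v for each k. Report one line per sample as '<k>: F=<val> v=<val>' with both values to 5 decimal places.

k=0: u−w=43.75100, u+w=-0.86300; √(b/2)=2.38747, √(2b)=4.77493; F=2.38747×43.751=104.45408, v=-0.86300/4.77493=-0.18074
k=1: u−w=-19.87800, u+w=-0.09200; √(b/2)=2.38747, √(2b)=4.77493; F=2.38747×(-19.878)=-47.45807, v=-0.09200/4.77493=-0.01927
k=2: u−w=-34.26600, u+w=-2.03600; √(b/2)=2.38747, √(2b)=4.77493; F=2.38747×(-34.266)=-81.80895, v=-2.03600/4.77493=-0.42639

0: F=104.45408 v=-0.18074
1: F=-47.45807 v=-0.01927
2: F=-81.80895 v=-0.42639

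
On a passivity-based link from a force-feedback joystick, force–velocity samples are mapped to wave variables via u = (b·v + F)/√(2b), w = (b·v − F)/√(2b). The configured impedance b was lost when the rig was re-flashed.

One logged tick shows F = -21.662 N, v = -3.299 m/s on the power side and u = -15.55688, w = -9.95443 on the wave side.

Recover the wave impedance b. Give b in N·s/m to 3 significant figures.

u + w = -25.51131;  u + w = √(2b)·v, so √(2b) = -25.51131/(-3.299) = 7.73304.
b = (√(2b))²/2 = 59.79996/2 = 29.89998.
(Check via u − w = 2F/√(2b): u − w = -5.60245, 2F/√(2b) = -5.60245.)

b = 29.9 N·s/m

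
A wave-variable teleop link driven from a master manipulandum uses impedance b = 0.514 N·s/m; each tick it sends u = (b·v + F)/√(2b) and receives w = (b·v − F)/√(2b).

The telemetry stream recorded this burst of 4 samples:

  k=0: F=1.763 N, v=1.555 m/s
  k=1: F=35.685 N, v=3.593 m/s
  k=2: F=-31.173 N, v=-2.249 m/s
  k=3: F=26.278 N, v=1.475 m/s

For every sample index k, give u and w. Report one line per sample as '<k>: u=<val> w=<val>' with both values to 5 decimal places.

k=0: b·v=0.514×1.555=0.79927; √(2b)=1.01390; u=(0.79927+1.763)/1.01390=2.52713, w=(0.79927−1.763)/1.01390=-0.95051
k=1: b·v=0.514×3.593=1.84680; √(2b)=1.01390; u=(1.84680+35.685)/1.01390=37.01714, w=(1.84680−35.685)/1.01390=-33.37419
k=2: b·v=0.514×(-2.249)=-1.15599; √(2b)=1.01390; u=(-1.15599+(-31.173))/1.01390=-31.88567, w=(-1.15599−(-31.173))/1.01390=29.60540
k=3: b·v=0.514×1.475=0.75815; √(2b)=1.01390; u=(0.75815+26.278)/1.01390=26.66541, w=(0.75815−26.278)/1.01390=-25.16990

0: u=2.52713 w=-0.95051
1: u=37.01714 w=-33.37419
2: u=-31.88567 w=29.60540
3: u=26.66541 w=-25.16990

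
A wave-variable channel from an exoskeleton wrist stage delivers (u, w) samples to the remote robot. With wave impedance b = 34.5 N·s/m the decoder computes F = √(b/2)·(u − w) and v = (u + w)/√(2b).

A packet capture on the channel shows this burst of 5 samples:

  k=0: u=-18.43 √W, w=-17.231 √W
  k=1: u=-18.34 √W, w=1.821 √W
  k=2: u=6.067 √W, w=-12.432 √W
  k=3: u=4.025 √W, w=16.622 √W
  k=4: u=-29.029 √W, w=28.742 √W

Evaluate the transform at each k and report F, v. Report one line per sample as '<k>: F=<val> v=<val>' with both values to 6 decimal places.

0: F=-4.979821 v=-4.293080
1: F=-83.734922 v=-1.988654
2: F=76.832117 v=-0.766256
3: F=-52.319270 v=2.485607
4: F=-239.940984 v=-0.034551

k=0: u−w=-1.199000, u+w=-35.661000; √(b/2)=4.153312, √(2b)=8.306624; F=4.153312×(-1.199)=-4.979821, v=-35.661000/8.306624=-4.293080
k=1: u−w=-20.161000, u+w=-16.519000; √(b/2)=4.153312, √(2b)=8.306624; F=4.153312×(-20.161)=-83.734922, v=-16.519000/8.306624=-1.988654
k=2: u−w=18.499000, u+w=-6.365000; √(b/2)=4.153312, √(2b)=8.306624; F=4.153312×18.499=76.832117, v=-6.365000/8.306624=-0.766256
k=3: u−w=-12.597000, u+w=20.647000; √(b/2)=4.153312, √(2b)=8.306624; F=4.153312×(-12.597)=-52.319270, v=20.647000/8.306624=2.485607
k=4: u−w=-57.771000, u+w=-0.287000; √(b/2)=4.153312, √(2b)=8.306624; F=4.153312×(-57.771)=-239.940984, v=-0.287000/8.306624=-0.034551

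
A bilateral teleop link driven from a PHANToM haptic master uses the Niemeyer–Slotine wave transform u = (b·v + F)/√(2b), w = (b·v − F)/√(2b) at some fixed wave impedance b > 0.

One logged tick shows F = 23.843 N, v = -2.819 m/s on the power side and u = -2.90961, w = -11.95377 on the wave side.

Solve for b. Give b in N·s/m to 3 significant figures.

u + w = -14.8634;  u + w = √(2b)·v, so √(2b) = -14.8634/(-2.819) = 5.2726.
b = (√(2b))²/2 = 27.8000/2 = 13.9000.
(Check via u − w = 2F/√(2b): u − w = 9.0442, 2F/√(2b) = 9.0442.)

b = 13.9 N·s/m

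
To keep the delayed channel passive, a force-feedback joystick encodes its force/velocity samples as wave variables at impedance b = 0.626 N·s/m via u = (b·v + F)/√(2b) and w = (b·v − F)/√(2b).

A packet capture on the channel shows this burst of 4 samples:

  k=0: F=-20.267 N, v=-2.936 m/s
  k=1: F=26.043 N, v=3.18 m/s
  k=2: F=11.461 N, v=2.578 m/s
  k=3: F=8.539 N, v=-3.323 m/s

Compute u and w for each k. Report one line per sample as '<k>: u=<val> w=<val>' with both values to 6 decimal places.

0: u=-19.755458 w=16.470285
1: u=25.054050 w=-21.495859
2: u=11.685137 w=-8.800541
3: u=5.772312 w=-9.490510

k=0: b·v=0.626×(-2.936)=-1.837936; √(2b)=1.118928; u=(-1.837936+(-20.267))/1.118928=-19.755458, w=(-1.837936−(-20.267))/1.118928=16.470285
k=1: b·v=0.626×3.18=1.990680; √(2b)=1.118928; u=(1.990680+26.043)/1.118928=25.054050, w=(1.990680−26.043)/1.118928=-21.495859
k=2: b·v=0.626×2.578=1.613828; √(2b)=1.118928; u=(1.613828+11.461)/1.118928=11.685137, w=(1.613828−11.461)/1.118928=-8.800541
k=3: b·v=0.626×(-3.323)=-2.080198; √(2b)=1.118928; u=(-2.080198+8.539)/1.118928=5.772312, w=(-2.080198−8.539)/1.118928=-9.490510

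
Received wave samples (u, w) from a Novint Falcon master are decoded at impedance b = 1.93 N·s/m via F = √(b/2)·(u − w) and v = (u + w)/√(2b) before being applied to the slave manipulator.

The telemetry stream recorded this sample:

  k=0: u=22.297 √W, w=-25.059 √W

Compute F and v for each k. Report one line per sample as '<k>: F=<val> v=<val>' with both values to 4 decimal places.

0: F=46.5199 v=-1.4058

k=0: u−w=47.3560, u+w=-2.7620; √(b/2)=0.9823, √(2b)=1.9647; F=0.9823×47.356=46.5199, v=-2.7620/1.9647=-1.4058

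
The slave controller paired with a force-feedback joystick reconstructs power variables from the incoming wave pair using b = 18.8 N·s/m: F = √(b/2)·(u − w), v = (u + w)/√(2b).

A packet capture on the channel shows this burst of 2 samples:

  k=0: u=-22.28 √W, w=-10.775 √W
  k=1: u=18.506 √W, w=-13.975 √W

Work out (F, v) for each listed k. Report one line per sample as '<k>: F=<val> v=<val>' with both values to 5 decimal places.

k=0: u−w=-11.50500, u+w=-33.05500; √(b/2)=3.06594, √(2b)=6.13188; F=3.06594×(-11.505)=-35.27366, v=-33.05500/6.13188=-5.39068
k=1: u−w=32.48100, u+w=4.53100; √(b/2)=3.06594, √(2b)=6.13188; F=3.06594×32.481=99.58486, v=4.53100/6.13188=0.73892

0: F=-35.27366 v=-5.39068
1: F=99.58486 v=0.73892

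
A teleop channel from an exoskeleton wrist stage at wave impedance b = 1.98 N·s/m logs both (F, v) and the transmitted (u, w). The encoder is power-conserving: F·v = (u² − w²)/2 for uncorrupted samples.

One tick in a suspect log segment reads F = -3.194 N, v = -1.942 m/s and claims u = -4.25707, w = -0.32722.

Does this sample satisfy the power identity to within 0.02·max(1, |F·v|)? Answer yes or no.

F·v = (-3.194)×(-1.942) = 6.2027 W.
(u² − w²)/2 = (18.1226 − 0.1071)/2 = 9.0078 W.
|Δ| = 2.8050;  2% of max(1, |F·v|) = 0.1241.

no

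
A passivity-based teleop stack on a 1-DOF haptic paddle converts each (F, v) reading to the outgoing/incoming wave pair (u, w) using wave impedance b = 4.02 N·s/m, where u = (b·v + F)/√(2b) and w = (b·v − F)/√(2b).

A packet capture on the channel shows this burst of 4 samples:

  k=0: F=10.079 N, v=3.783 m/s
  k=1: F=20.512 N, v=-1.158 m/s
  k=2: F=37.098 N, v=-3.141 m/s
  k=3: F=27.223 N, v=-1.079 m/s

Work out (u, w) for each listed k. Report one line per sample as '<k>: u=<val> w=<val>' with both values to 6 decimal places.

k=0: b·v=4.02×3.783=15.207660; √(2b)=2.835489; u=(15.207660+10.079)/2.835489=8.917917, w=(15.207660−10.079)/2.835489=1.808739
k=1: b·v=4.02×(-1.158)=-4.655160; √(2b)=2.835489; u=(-4.655160+20.512)/2.835489=5.592276, w=(-4.655160−20.512)/2.835489=-8.875773
k=2: b·v=4.02×(-3.141)=-12.626820; √(2b)=2.835489; u=(-12.626820+37.098)/2.835489=8.630320, w=(-12.626820−37.098)/2.835489=-17.536592
k=3: b·v=4.02×(-1.079)=-4.337580; √(2b)=2.835489; u=(-4.337580+27.223)/2.835489=8.071065, w=(-4.337580−27.223)/2.835489=-11.130558

0: u=8.917917 w=1.808739
1: u=5.592276 w=-8.875773
2: u=8.630320 w=-17.536592
3: u=8.071065 w=-11.130558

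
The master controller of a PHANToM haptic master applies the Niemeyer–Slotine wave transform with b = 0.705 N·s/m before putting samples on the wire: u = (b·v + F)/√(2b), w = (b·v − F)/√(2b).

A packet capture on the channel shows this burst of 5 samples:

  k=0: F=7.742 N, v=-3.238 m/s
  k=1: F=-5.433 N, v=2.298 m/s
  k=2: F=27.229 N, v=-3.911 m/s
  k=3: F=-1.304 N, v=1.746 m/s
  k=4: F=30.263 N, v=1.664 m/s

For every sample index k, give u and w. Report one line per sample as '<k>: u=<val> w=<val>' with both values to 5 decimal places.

k=0: b·v=0.705×(-3.238)=-2.28279; √(2b)=1.18743; u=(-2.28279+7.742)/1.18743=4.59748, w=(-2.28279−7.742)/1.18743=-8.44240
k=1: b·v=0.705×2.298=1.62009; √(2b)=1.18743; u=(1.62009+(-5.433))/1.18743=-3.21105, w=(1.62009−(-5.433))/1.18743=5.93977
k=2: b·v=0.705×(-3.911)=-2.75725; √(2b)=1.18743; u=(-2.75725+27.229)/1.18743=20.60893, w=(-2.75725−27.229)/1.18743=-25.25298
k=3: b·v=0.705×1.746=1.23093; √(2b)=1.18743; u=(1.23093+(-1.304))/1.18743=-0.06154, w=(1.23093−(-1.304))/1.18743=2.13480
k=4: b·v=0.705×1.664=1.17312; √(2b)=1.18743; u=(1.17312+30.263)/1.18743=26.47399, w=(1.17312−30.263)/1.18743=-24.49810

0: u=4.59748 w=-8.44240
1: u=-3.21105 w=5.93977
2: u=20.60893 w=-25.25298
3: u=-0.06154 w=2.13480
4: u=26.47399 w=-24.49810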